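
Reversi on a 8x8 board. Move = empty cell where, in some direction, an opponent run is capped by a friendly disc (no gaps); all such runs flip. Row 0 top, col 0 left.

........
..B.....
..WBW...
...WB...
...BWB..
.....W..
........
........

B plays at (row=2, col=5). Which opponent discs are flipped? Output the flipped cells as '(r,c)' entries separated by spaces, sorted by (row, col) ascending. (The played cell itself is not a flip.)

Dir NW: first cell '.' (not opp) -> no flip
Dir N: first cell '.' (not opp) -> no flip
Dir NE: first cell '.' (not opp) -> no flip
Dir W: opp run (2,4) capped by B -> flip
Dir E: first cell '.' (not opp) -> no flip
Dir SW: first cell 'B' (not opp) -> no flip
Dir S: first cell '.' (not opp) -> no flip
Dir SE: first cell '.' (not opp) -> no flip

Answer: (2,4)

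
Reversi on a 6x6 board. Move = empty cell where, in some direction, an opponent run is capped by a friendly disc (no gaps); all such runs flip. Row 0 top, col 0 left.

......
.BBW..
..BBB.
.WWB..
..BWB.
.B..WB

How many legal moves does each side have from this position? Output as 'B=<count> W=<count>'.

-- B to move --
(0,2): flips 1 -> legal
(0,3): flips 1 -> legal
(0,4): flips 1 -> legal
(1,4): flips 1 -> legal
(2,0): flips 1 -> legal
(2,1): no bracket -> illegal
(3,0): flips 2 -> legal
(3,4): no bracket -> illegal
(4,0): flips 1 -> legal
(4,1): flips 1 -> legal
(4,5): no bracket -> illegal
(5,2): no bracket -> illegal
(5,3): flips 2 -> legal
B mobility = 9
-- W to move --
(0,0): no bracket -> illegal
(0,1): no bracket -> illegal
(0,2): flips 2 -> legal
(0,3): no bracket -> illegal
(1,0): flips 2 -> legal
(1,4): flips 1 -> legal
(1,5): no bracket -> illegal
(2,0): no bracket -> illegal
(2,1): no bracket -> illegal
(2,5): no bracket -> illegal
(3,4): flips 2 -> legal
(3,5): flips 1 -> legal
(4,0): no bracket -> illegal
(4,1): flips 1 -> legal
(4,5): flips 1 -> legal
(5,0): no bracket -> illegal
(5,2): flips 1 -> legal
(5,3): flips 1 -> legal
W mobility = 9

Answer: B=9 W=9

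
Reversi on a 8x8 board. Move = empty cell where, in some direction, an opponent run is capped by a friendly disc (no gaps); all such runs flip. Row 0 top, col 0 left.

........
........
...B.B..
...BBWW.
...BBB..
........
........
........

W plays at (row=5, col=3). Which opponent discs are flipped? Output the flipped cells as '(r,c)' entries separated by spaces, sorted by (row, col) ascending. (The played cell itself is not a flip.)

Dir NW: first cell '.' (not opp) -> no flip
Dir N: opp run (4,3) (3,3) (2,3), next='.' -> no flip
Dir NE: opp run (4,4) capped by W -> flip
Dir W: first cell '.' (not opp) -> no flip
Dir E: first cell '.' (not opp) -> no flip
Dir SW: first cell '.' (not opp) -> no flip
Dir S: first cell '.' (not opp) -> no flip
Dir SE: first cell '.' (not opp) -> no flip

Answer: (4,4)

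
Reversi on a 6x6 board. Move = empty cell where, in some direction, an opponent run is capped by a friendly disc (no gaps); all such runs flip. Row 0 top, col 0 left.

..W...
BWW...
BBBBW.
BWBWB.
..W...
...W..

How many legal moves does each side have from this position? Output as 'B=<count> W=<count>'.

Answer: B=11 W=4

Derivation:
-- B to move --
(0,0): flips 1 -> legal
(0,1): flips 2 -> legal
(0,3): flips 1 -> legal
(1,3): flips 2 -> legal
(1,4): flips 1 -> legal
(1,5): no bracket -> illegal
(2,5): flips 1 -> legal
(3,5): no bracket -> illegal
(4,0): flips 1 -> legal
(4,1): flips 1 -> legal
(4,3): flips 1 -> legal
(4,4): flips 1 -> legal
(5,1): no bracket -> illegal
(5,2): flips 1 -> legal
(5,4): no bracket -> illegal
B mobility = 11
-- W to move --
(0,0): no bracket -> illegal
(0,1): no bracket -> illegal
(1,3): flips 2 -> legal
(1,4): no bracket -> illegal
(2,5): no bracket -> illegal
(3,5): flips 1 -> legal
(4,0): no bracket -> illegal
(4,1): no bracket -> illegal
(4,3): no bracket -> illegal
(4,4): flips 1 -> legal
(4,5): flips 2 -> legal
W mobility = 4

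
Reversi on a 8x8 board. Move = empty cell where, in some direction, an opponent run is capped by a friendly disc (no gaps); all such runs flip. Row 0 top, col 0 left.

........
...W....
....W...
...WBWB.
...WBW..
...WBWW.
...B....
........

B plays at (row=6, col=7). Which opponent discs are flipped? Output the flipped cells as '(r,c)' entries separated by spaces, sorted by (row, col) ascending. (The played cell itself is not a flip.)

Answer: (4,5) (5,6)

Derivation:
Dir NW: opp run (5,6) (4,5) capped by B -> flip
Dir N: first cell '.' (not opp) -> no flip
Dir NE: edge -> no flip
Dir W: first cell '.' (not opp) -> no flip
Dir E: edge -> no flip
Dir SW: first cell '.' (not opp) -> no flip
Dir S: first cell '.' (not opp) -> no flip
Dir SE: edge -> no flip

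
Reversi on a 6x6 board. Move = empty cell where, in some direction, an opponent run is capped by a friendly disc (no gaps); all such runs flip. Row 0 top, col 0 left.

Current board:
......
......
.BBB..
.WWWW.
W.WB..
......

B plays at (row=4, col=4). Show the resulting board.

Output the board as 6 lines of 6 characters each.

Answer: ......
......
.BBB..
.WWBW.
W.WBB.
......

Derivation:
Place B at (4,4); scan 8 dirs for brackets.
Dir NW: opp run (3,3) capped by B -> flip
Dir N: opp run (3,4), next='.' -> no flip
Dir NE: first cell '.' (not opp) -> no flip
Dir W: first cell 'B' (not opp) -> no flip
Dir E: first cell '.' (not opp) -> no flip
Dir SW: first cell '.' (not opp) -> no flip
Dir S: first cell '.' (not opp) -> no flip
Dir SE: first cell '.' (not opp) -> no flip
All flips: (3,3)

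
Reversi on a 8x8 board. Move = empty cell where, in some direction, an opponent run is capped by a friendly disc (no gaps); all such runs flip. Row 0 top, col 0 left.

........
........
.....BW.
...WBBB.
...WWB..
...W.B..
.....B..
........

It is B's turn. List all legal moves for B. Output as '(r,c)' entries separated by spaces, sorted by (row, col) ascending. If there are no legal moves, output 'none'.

(1,5): no bracket -> illegal
(1,6): flips 1 -> legal
(1,7): flips 1 -> legal
(2,2): flips 2 -> legal
(2,3): no bracket -> illegal
(2,4): no bracket -> illegal
(2,7): flips 1 -> legal
(3,2): flips 1 -> legal
(3,7): no bracket -> illegal
(4,2): flips 2 -> legal
(5,2): flips 1 -> legal
(5,4): flips 1 -> legal
(6,2): flips 2 -> legal
(6,3): no bracket -> illegal
(6,4): no bracket -> illegal

Answer: (1,6) (1,7) (2,2) (2,7) (3,2) (4,2) (5,2) (5,4) (6,2)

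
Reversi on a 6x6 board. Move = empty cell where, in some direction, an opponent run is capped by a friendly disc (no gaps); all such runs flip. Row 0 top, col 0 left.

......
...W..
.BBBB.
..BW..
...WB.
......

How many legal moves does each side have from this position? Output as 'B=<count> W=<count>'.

Answer: B=7 W=7

Derivation:
-- B to move --
(0,2): flips 1 -> legal
(0,3): flips 1 -> legal
(0,4): flips 1 -> legal
(1,2): no bracket -> illegal
(1,4): no bracket -> illegal
(3,4): flips 1 -> legal
(4,2): flips 2 -> legal
(5,2): no bracket -> illegal
(5,3): flips 2 -> legal
(5,4): flips 1 -> legal
B mobility = 7
-- W to move --
(1,0): flips 2 -> legal
(1,1): flips 1 -> legal
(1,2): no bracket -> illegal
(1,4): no bracket -> illegal
(1,5): flips 1 -> legal
(2,0): no bracket -> illegal
(2,5): no bracket -> illegal
(3,0): no bracket -> illegal
(3,1): flips 2 -> legal
(3,4): no bracket -> illegal
(3,5): flips 1 -> legal
(4,1): no bracket -> illegal
(4,2): no bracket -> illegal
(4,5): flips 1 -> legal
(5,3): no bracket -> illegal
(5,4): no bracket -> illegal
(5,5): flips 1 -> legal
W mobility = 7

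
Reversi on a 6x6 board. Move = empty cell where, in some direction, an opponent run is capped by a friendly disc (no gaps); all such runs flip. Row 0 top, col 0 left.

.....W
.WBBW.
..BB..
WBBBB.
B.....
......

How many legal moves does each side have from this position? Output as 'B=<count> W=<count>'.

Answer: B=4 W=4

Derivation:
-- B to move --
(0,0): flips 1 -> legal
(0,1): no bracket -> illegal
(0,2): no bracket -> illegal
(0,3): no bracket -> illegal
(0,4): no bracket -> illegal
(1,0): flips 1 -> legal
(1,5): flips 1 -> legal
(2,0): flips 1 -> legal
(2,1): no bracket -> illegal
(2,4): no bracket -> illegal
(2,5): no bracket -> illegal
(4,1): no bracket -> illegal
B mobility = 4
-- W to move --
(0,1): no bracket -> illegal
(0,2): no bracket -> illegal
(0,3): no bracket -> illegal
(0,4): no bracket -> illegal
(2,0): no bracket -> illegal
(2,1): no bracket -> illegal
(2,4): no bracket -> illegal
(2,5): no bracket -> illegal
(3,5): flips 4 -> legal
(4,1): flips 2 -> legal
(4,2): no bracket -> illegal
(4,3): no bracket -> illegal
(4,4): flips 2 -> legal
(4,5): no bracket -> illegal
(5,0): flips 1 -> legal
(5,1): no bracket -> illegal
W mobility = 4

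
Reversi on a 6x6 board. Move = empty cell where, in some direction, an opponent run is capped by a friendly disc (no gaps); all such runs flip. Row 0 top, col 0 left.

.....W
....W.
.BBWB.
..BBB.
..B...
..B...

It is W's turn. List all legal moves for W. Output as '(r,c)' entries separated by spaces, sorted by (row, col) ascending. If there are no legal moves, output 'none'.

Answer: (2,0) (2,5) (4,1) (4,3) (4,4) (4,5)

Derivation:
(1,0): no bracket -> illegal
(1,1): no bracket -> illegal
(1,2): no bracket -> illegal
(1,3): no bracket -> illegal
(1,5): no bracket -> illegal
(2,0): flips 2 -> legal
(2,5): flips 1 -> legal
(3,0): no bracket -> illegal
(3,1): no bracket -> illegal
(3,5): no bracket -> illegal
(4,1): flips 1 -> legal
(4,3): flips 1 -> legal
(4,4): flips 2 -> legal
(4,5): flips 1 -> legal
(5,1): no bracket -> illegal
(5,3): no bracket -> illegal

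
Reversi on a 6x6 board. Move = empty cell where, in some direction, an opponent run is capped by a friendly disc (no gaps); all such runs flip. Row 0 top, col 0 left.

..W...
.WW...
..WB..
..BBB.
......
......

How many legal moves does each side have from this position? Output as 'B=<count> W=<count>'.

-- B to move --
(0,0): flips 2 -> legal
(0,1): flips 1 -> legal
(0,3): no bracket -> illegal
(1,0): no bracket -> illegal
(1,3): no bracket -> illegal
(2,0): no bracket -> illegal
(2,1): flips 1 -> legal
(3,1): no bracket -> illegal
B mobility = 3
-- W to move --
(1,3): no bracket -> illegal
(1,4): no bracket -> illegal
(2,1): no bracket -> illegal
(2,4): flips 1 -> legal
(2,5): no bracket -> illegal
(3,1): no bracket -> illegal
(3,5): no bracket -> illegal
(4,1): no bracket -> illegal
(4,2): flips 1 -> legal
(4,3): no bracket -> illegal
(4,4): flips 1 -> legal
(4,5): flips 2 -> legal
W mobility = 4

Answer: B=3 W=4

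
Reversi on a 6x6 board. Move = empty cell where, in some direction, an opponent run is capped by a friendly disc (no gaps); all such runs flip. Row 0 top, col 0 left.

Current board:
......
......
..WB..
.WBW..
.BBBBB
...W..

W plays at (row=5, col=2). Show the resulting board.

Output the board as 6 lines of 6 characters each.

Answer: ......
......
..WB..
.WWW..
.BWBBB
..WW..

Derivation:
Place W at (5,2); scan 8 dirs for brackets.
Dir NW: opp run (4,1), next='.' -> no flip
Dir N: opp run (4,2) (3,2) capped by W -> flip
Dir NE: opp run (4,3), next='.' -> no flip
Dir W: first cell '.' (not opp) -> no flip
Dir E: first cell 'W' (not opp) -> no flip
Dir SW: edge -> no flip
Dir S: edge -> no flip
Dir SE: edge -> no flip
All flips: (3,2) (4,2)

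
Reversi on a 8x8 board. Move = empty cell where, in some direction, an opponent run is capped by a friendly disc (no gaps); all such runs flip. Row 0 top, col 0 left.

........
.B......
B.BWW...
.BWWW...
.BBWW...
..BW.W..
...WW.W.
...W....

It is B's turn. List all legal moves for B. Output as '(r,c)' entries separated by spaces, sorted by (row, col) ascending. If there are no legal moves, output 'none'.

Answer: (1,4) (1,5) (2,5) (3,5) (4,5) (5,4) (7,4) (7,5) (7,7)

Derivation:
(1,2): no bracket -> illegal
(1,3): no bracket -> illegal
(1,4): flips 2 -> legal
(1,5): flips 2 -> legal
(2,1): no bracket -> illegal
(2,5): flips 4 -> legal
(3,5): flips 3 -> legal
(4,5): flips 2 -> legal
(4,6): no bracket -> illegal
(5,4): flips 1 -> legal
(5,6): no bracket -> illegal
(5,7): no bracket -> illegal
(6,2): no bracket -> illegal
(6,5): no bracket -> illegal
(6,7): no bracket -> illegal
(7,2): no bracket -> illegal
(7,4): flips 1 -> legal
(7,5): flips 2 -> legal
(7,6): no bracket -> illegal
(7,7): flips 4 -> legal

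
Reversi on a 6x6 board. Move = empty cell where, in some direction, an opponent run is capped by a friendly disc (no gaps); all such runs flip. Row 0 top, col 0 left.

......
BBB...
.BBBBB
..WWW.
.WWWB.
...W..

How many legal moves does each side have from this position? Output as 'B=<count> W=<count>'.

-- B to move --
(3,0): no bracket -> illegal
(3,1): no bracket -> illegal
(3,5): no bracket -> illegal
(4,0): flips 3 -> legal
(4,5): flips 1 -> legal
(5,0): flips 2 -> legal
(5,1): flips 2 -> legal
(5,2): flips 4 -> legal
(5,4): flips 2 -> legal
B mobility = 6
-- W to move --
(0,0): flips 2 -> legal
(0,1): flips 2 -> legal
(0,2): flips 2 -> legal
(0,3): no bracket -> illegal
(1,3): flips 1 -> legal
(1,4): flips 2 -> legal
(1,5): flips 1 -> legal
(2,0): no bracket -> illegal
(3,0): no bracket -> illegal
(3,1): no bracket -> illegal
(3,5): flips 1 -> legal
(4,5): flips 1 -> legal
(5,4): flips 1 -> legal
(5,5): flips 1 -> legal
W mobility = 10

Answer: B=6 W=10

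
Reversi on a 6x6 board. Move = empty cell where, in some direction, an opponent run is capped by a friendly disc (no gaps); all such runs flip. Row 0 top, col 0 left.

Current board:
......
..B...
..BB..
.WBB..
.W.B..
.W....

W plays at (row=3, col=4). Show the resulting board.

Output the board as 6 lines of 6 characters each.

Answer: ......
..B...
..BB..
.WWWW.
.W.B..
.W....

Derivation:
Place W at (3,4); scan 8 dirs for brackets.
Dir NW: opp run (2,3) (1,2), next='.' -> no flip
Dir N: first cell '.' (not opp) -> no flip
Dir NE: first cell '.' (not opp) -> no flip
Dir W: opp run (3,3) (3,2) capped by W -> flip
Dir E: first cell '.' (not opp) -> no flip
Dir SW: opp run (4,3), next='.' -> no flip
Dir S: first cell '.' (not opp) -> no flip
Dir SE: first cell '.' (not opp) -> no flip
All flips: (3,2) (3,3)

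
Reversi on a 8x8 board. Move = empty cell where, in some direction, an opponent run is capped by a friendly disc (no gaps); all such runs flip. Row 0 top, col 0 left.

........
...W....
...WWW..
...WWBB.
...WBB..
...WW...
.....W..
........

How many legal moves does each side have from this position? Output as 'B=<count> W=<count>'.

Answer: B=10 W=7

Derivation:
-- B to move --
(0,2): flips 2 -> legal
(0,3): no bracket -> illegal
(0,4): no bracket -> illegal
(1,2): flips 2 -> legal
(1,4): flips 3 -> legal
(1,5): flips 1 -> legal
(1,6): no bracket -> illegal
(2,2): flips 1 -> legal
(2,6): no bracket -> illegal
(3,2): flips 2 -> legal
(4,2): flips 1 -> legal
(5,2): no bracket -> illegal
(5,5): no bracket -> illegal
(5,6): no bracket -> illegal
(6,2): flips 1 -> legal
(6,3): flips 1 -> legal
(6,4): flips 1 -> legal
(6,6): no bracket -> illegal
(7,4): no bracket -> illegal
(7,5): no bracket -> illegal
(7,6): no bracket -> illegal
B mobility = 10
-- W to move --
(2,6): flips 2 -> legal
(2,7): flips 2 -> legal
(3,7): flips 2 -> legal
(4,6): flips 3 -> legal
(4,7): flips 1 -> legal
(5,5): flips 3 -> legal
(5,6): flips 1 -> legal
W mobility = 7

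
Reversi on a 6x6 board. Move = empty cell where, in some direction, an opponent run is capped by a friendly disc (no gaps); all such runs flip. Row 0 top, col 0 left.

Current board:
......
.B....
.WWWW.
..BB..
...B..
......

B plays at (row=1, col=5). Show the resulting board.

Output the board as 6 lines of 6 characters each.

Place B at (1,5); scan 8 dirs for brackets.
Dir NW: first cell '.' (not opp) -> no flip
Dir N: first cell '.' (not opp) -> no flip
Dir NE: edge -> no flip
Dir W: first cell '.' (not opp) -> no flip
Dir E: edge -> no flip
Dir SW: opp run (2,4) capped by B -> flip
Dir S: first cell '.' (not opp) -> no flip
Dir SE: edge -> no flip
All flips: (2,4)

Answer: ......
.B...B
.WWWB.
..BB..
...B..
......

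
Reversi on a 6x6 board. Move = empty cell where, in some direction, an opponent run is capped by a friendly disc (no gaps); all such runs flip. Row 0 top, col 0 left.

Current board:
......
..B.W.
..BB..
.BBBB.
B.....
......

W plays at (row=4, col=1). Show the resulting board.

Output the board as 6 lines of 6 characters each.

Answer: ......
..B.W.
..BW..
.BWBB.
BW....
......

Derivation:
Place W at (4,1); scan 8 dirs for brackets.
Dir NW: first cell '.' (not opp) -> no flip
Dir N: opp run (3,1), next='.' -> no flip
Dir NE: opp run (3,2) (2,3) capped by W -> flip
Dir W: opp run (4,0), next=edge -> no flip
Dir E: first cell '.' (not opp) -> no flip
Dir SW: first cell '.' (not opp) -> no flip
Dir S: first cell '.' (not opp) -> no flip
Dir SE: first cell '.' (not opp) -> no flip
All flips: (2,3) (3,2)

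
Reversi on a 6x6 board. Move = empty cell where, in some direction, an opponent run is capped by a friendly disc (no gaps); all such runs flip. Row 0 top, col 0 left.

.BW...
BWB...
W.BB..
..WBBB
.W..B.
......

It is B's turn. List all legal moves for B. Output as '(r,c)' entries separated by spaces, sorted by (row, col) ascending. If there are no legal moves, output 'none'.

Answer: (0,0) (0,3) (2,1) (3,0) (3,1) (4,2) (5,0)

Derivation:
(0,0): flips 1 -> legal
(0,3): flips 1 -> legal
(1,3): no bracket -> illegal
(2,1): flips 1 -> legal
(3,0): flips 1 -> legal
(3,1): flips 1 -> legal
(4,0): no bracket -> illegal
(4,2): flips 1 -> legal
(4,3): no bracket -> illegal
(5,0): flips 2 -> legal
(5,1): no bracket -> illegal
(5,2): no bracket -> illegal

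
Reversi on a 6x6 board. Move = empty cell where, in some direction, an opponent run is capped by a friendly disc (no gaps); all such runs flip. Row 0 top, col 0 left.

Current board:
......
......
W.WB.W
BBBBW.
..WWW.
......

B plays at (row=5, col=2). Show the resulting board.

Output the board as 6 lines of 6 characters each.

Place B at (5,2); scan 8 dirs for brackets.
Dir NW: first cell '.' (not opp) -> no flip
Dir N: opp run (4,2) capped by B -> flip
Dir NE: opp run (4,3) (3,4) (2,5), next=edge -> no flip
Dir W: first cell '.' (not opp) -> no flip
Dir E: first cell '.' (not opp) -> no flip
Dir SW: edge -> no flip
Dir S: edge -> no flip
Dir SE: edge -> no flip
All flips: (4,2)

Answer: ......
......
W.WB.W
BBBBW.
..BWW.
..B...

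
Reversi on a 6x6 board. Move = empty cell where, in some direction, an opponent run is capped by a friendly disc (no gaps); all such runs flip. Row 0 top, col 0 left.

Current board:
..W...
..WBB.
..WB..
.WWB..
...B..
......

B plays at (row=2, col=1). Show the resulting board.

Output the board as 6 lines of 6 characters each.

Answer: ..W...
..WBB.
.BBB..
.WBB..
...B..
......

Derivation:
Place B at (2,1); scan 8 dirs for brackets.
Dir NW: first cell '.' (not opp) -> no flip
Dir N: first cell '.' (not opp) -> no flip
Dir NE: opp run (1,2), next='.' -> no flip
Dir W: first cell '.' (not opp) -> no flip
Dir E: opp run (2,2) capped by B -> flip
Dir SW: first cell '.' (not opp) -> no flip
Dir S: opp run (3,1), next='.' -> no flip
Dir SE: opp run (3,2) capped by B -> flip
All flips: (2,2) (3,2)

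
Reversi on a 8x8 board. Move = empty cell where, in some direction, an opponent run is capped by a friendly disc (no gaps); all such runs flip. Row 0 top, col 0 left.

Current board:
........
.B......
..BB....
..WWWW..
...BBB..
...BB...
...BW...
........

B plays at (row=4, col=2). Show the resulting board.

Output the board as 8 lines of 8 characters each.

Answer: ........
.B......
..BB....
..BWWW..
..BBBB..
...BB...
...BW...
........

Derivation:
Place B at (4,2); scan 8 dirs for brackets.
Dir NW: first cell '.' (not opp) -> no flip
Dir N: opp run (3,2) capped by B -> flip
Dir NE: opp run (3,3), next='.' -> no flip
Dir W: first cell '.' (not opp) -> no flip
Dir E: first cell 'B' (not opp) -> no flip
Dir SW: first cell '.' (not opp) -> no flip
Dir S: first cell '.' (not opp) -> no flip
Dir SE: first cell 'B' (not opp) -> no flip
All flips: (3,2)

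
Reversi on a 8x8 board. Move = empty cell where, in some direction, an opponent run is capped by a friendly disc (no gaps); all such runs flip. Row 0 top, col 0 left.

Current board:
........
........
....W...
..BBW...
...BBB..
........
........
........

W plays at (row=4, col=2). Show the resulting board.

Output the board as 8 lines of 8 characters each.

Answer: ........
........
....W...
..BWW...
..WBBB..
........
........
........

Derivation:
Place W at (4,2); scan 8 dirs for brackets.
Dir NW: first cell '.' (not opp) -> no flip
Dir N: opp run (3,2), next='.' -> no flip
Dir NE: opp run (3,3) capped by W -> flip
Dir W: first cell '.' (not opp) -> no flip
Dir E: opp run (4,3) (4,4) (4,5), next='.' -> no flip
Dir SW: first cell '.' (not opp) -> no flip
Dir S: first cell '.' (not opp) -> no flip
Dir SE: first cell '.' (not opp) -> no flip
All flips: (3,3)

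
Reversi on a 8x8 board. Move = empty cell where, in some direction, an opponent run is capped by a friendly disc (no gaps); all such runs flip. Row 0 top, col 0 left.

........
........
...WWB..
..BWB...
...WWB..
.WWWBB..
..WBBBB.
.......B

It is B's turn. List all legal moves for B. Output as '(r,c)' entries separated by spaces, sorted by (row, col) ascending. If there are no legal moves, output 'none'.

(1,2): flips 1 -> legal
(1,3): flips 4 -> legal
(1,4): flips 2 -> legal
(1,5): no bracket -> illegal
(2,2): flips 4 -> legal
(3,5): no bracket -> illegal
(4,0): no bracket -> illegal
(4,1): flips 1 -> legal
(4,2): flips 3 -> legal
(5,0): flips 3 -> legal
(6,0): no bracket -> illegal
(6,1): flips 3 -> legal
(7,1): no bracket -> illegal
(7,2): no bracket -> illegal
(7,3): no bracket -> illegal

Answer: (1,2) (1,3) (1,4) (2,2) (4,1) (4,2) (5,0) (6,1)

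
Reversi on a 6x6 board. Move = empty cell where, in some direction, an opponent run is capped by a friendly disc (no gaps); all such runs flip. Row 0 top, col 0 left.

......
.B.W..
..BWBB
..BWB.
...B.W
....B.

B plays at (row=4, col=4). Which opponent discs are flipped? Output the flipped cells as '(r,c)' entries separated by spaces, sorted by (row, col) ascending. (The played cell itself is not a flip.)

Answer: (3,3)

Derivation:
Dir NW: opp run (3,3) capped by B -> flip
Dir N: first cell 'B' (not opp) -> no flip
Dir NE: first cell '.' (not opp) -> no flip
Dir W: first cell 'B' (not opp) -> no flip
Dir E: opp run (4,5), next=edge -> no flip
Dir SW: first cell '.' (not opp) -> no flip
Dir S: first cell 'B' (not opp) -> no flip
Dir SE: first cell '.' (not opp) -> no flip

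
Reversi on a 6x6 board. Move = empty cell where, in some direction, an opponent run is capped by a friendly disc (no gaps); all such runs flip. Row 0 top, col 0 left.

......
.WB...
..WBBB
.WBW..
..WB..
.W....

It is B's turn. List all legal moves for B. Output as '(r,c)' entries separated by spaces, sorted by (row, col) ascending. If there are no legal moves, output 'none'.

Answer: (1,0) (2,1) (3,0) (3,4) (4,1) (5,2)

Derivation:
(0,0): no bracket -> illegal
(0,1): no bracket -> illegal
(0,2): no bracket -> illegal
(1,0): flips 1 -> legal
(1,3): no bracket -> illegal
(2,0): no bracket -> illegal
(2,1): flips 1 -> legal
(3,0): flips 1 -> legal
(3,4): flips 1 -> legal
(4,0): no bracket -> illegal
(4,1): flips 1 -> legal
(4,4): no bracket -> illegal
(5,0): no bracket -> illegal
(5,2): flips 1 -> legal
(5,3): no bracket -> illegal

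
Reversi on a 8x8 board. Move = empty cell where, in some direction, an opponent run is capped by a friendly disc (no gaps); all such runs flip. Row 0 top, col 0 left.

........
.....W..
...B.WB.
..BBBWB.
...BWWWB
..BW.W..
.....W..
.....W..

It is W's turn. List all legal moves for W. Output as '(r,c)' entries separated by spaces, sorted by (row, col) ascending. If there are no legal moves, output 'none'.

Answer: (1,2) (1,3) (1,6) (1,7) (2,2) (2,4) (2,7) (3,1) (3,7) (4,2) (5,1) (6,1)

Derivation:
(1,2): flips 2 -> legal
(1,3): flips 3 -> legal
(1,4): no bracket -> illegal
(1,6): flips 2 -> legal
(1,7): flips 1 -> legal
(2,1): no bracket -> illegal
(2,2): flips 1 -> legal
(2,4): flips 1 -> legal
(2,7): flips 2 -> legal
(3,1): flips 3 -> legal
(3,7): flips 2 -> legal
(4,1): no bracket -> illegal
(4,2): flips 1 -> legal
(5,1): flips 1 -> legal
(5,4): no bracket -> illegal
(5,6): no bracket -> illegal
(5,7): no bracket -> illegal
(6,1): flips 3 -> legal
(6,2): no bracket -> illegal
(6,3): no bracket -> illegal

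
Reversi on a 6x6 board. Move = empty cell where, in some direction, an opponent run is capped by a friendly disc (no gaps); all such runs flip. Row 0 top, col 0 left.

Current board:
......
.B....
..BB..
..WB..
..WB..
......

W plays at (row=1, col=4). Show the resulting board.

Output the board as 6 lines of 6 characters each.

Answer: ......
.B..W.
..BW..
..WB..
..WB..
......

Derivation:
Place W at (1,4); scan 8 dirs for brackets.
Dir NW: first cell '.' (not opp) -> no flip
Dir N: first cell '.' (not opp) -> no flip
Dir NE: first cell '.' (not opp) -> no flip
Dir W: first cell '.' (not opp) -> no flip
Dir E: first cell '.' (not opp) -> no flip
Dir SW: opp run (2,3) capped by W -> flip
Dir S: first cell '.' (not opp) -> no flip
Dir SE: first cell '.' (not opp) -> no flip
All flips: (2,3)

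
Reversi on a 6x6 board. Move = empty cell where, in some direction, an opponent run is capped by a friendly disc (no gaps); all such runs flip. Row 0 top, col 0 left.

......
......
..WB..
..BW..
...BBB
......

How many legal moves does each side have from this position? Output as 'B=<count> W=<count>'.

Answer: B=4 W=6

Derivation:
-- B to move --
(1,1): flips 2 -> legal
(1,2): flips 1 -> legal
(1,3): no bracket -> illegal
(2,1): flips 1 -> legal
(2,4): no bracket -> illegal
(3,1): no bracket -> illegal
(3,4): flips 1 -> legal
(4,2): no bracket -> illegal
B mobility = 4
-- W to move --
(1,2): no bracket -> illegal
(1,3): flips 1 -> legal
(1,4): no bracket -> illegal
(2,1): no bracket -> illegal
(2,4): flips 1 -> legal
(3,1): flips 1 -> legal
(3,4): no bracket -> illegal
(3,5): no bracket -> illegal
(4,1): no bracket -> illegal
(4,2): flips 1 -> legal
(5,2): no bracket -> illegal
(5,3): flips 1 -> legal
(5,4): no bracket -> illegal
(5,5): flips 1 -> legal
W mobility = 6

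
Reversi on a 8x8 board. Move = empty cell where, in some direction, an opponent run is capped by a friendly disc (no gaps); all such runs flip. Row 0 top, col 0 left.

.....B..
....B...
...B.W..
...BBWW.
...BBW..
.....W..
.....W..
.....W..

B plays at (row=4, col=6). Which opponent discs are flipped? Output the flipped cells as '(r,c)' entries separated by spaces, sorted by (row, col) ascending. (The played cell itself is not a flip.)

Dir NW: opp run (3,5), next='.' -> no flip
Dir N: opp run (3,6), next='.' -> no flip
Dir NE: first cell '.' (not opp) -> no flip
Dir W: opp run (4,5) capped by B -> flip
Dir E: first cell '.' (not opp) -> no flip
Dir SW: opp run (5,5), next='.' -> no flip
Dir S: first cell '.' (not opp) -> no flip
Dir SE: first cell '.' (not opp) -> no flip

Answer: (4,5)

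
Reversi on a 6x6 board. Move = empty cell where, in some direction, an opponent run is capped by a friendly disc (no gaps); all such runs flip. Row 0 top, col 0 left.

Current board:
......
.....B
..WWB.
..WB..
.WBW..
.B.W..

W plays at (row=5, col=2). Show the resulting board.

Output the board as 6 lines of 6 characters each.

Place W at (5,2); scan 8 dirs for brackets.
Dir NW: first cell 'W' (not opp) -> no flip
Dir N: opp run (4,2) capped by W -> flip
Dir NE: first cell 'W' (not opp) -> no flip
Dir W: opp run (5,1), next='.' -> no flip
Dir E: first cell 'W' (not opp) -> no flip
Dir SW: edge -> no flip
Dir S: edge -> no flip
Dir SE: edge -> no flip
All flips: (4,2)

Answer: ......
.....B
..WWB.
..WB..
.WWW..
.BWW..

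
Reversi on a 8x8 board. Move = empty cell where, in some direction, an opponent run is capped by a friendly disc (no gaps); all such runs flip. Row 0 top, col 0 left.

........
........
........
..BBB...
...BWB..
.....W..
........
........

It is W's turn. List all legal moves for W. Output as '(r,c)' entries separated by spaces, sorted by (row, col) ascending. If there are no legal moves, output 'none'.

(2,1): no bracket -> illegal
(2,2): flips 1 -> legal
(2,3): no bracket -> illegal
(2,4): flips 1 -> legal
(2,5): no bracket -> illegal
(3,1): no bracket -> illegal
(3,5): flips 1 -> legal
(3,6): no bracket -> illegal
(4,1): no bracket -> illegal
(4,2): flips 1 -> legal
(4,6): flips 1 -> legal
(5,2): no bracket -> illegal
(5,3): no bracket -> illegal
(5,4): no bracket -> illegal
(5,6): no bracket -> illegal

Answer: (2,2) (2,4) (3,5) (4,2) (4,6)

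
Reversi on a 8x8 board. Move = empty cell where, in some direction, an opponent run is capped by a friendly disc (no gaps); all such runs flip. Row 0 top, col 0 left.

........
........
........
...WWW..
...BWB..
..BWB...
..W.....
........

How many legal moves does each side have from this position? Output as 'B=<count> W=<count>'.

Answer: B=5 W=7

Derivation:
-- B to move --
(2,2): no bracket -> illegal
(2,3): flips 2 -> legal
(2,4): flips 2 -> legal
(2,5): flips 2 -> legal
(2,6): no bracket -> illegal
(3,2): no bracket -> illegal
(3,6): no bracket -> illegal
(4,2): no bracket -> illegal
(4,6): no bracket -> illegal
(5,1): no bracket -> illegal
(5,5): no bracket -> illegal
(6,1): no bracket -> illegal
(6,3): flips 1 -> legal
(6,4): no bracket -> illegal
(7,1): no bracket -> illegal
(7,2): flips 1 -> legal
(7,3): no bracket -> illegal
B mobility = 5
-- W to move --
(3,2): no bracket -> illegal
(3,6): no bracket -> illegal
(4,1): no bracket -> illegal
(4,2): flips 2 -> legal
(4,6): flips 1 -> legal
(5,1): flips 1 -> legal
(5,5): flips 2 -> legal
(5,6): flips 1 -> legal
(6,1): flips 2 -> legal
(6,3): no bracket -> illegal
(6,4): flips 1 -> legal
(6,5): no bracket -> illegal
W mobility = 7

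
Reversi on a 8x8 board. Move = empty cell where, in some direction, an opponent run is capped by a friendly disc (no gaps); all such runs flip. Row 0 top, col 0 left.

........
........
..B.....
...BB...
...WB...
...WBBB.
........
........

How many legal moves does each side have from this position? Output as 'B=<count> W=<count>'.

-- B to move --
(3,2): flips 1 -> legal
(4,2): flips 1 -> legal
(5,2): flips 2 -> legal
(6,2): flips 1 -> legal
(6,3): flips 2 -> legal
(6,4): no bracket -> illegal
B mobility = 5
-- W to move --
(1,1): no bracket -> illegal
(1,2): no bracket -> illegal
(1,3): no bracket -> illegal
(2,1): no bracket -> illegal
(2,3): flips 1 -> legal
(2,4): no bracket -> illegal
(2,5): flips 1 -> legal
(3,1): no bracket -> illegal
(3,2): no bracket -> illegal
(3,5): flips 1 -> legal
(4,2): no bracket -> illegal
(4,5): flips 1 -> legal
(4,6): no bracket -> illegal
(4,7): no bracket -> illegal
(5,7): flips 3 -> legal
(6,3): no bracket -> illegal
(6,4): no bracket -> illegal
(6,5): flips 1 -> legal
(6,6): no bracket -> illegal
(6,7): no bracket -> illegal
W mobility = 6

Answer: B=5 W=6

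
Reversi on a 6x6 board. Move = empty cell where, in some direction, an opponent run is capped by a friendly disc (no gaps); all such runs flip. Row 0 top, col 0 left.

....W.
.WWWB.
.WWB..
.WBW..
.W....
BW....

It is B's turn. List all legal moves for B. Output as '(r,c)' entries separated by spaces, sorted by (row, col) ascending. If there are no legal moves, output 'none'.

(0,0): no bracket -> illegal
(0,1): flips 1 -> legal
(0,2): flips 2 -> legal
(0,3): flips 1 -> legal
(0,5): no bracket -> illegal
(1,0): flips 4 -> legal
(1,5): no bracket -> illegal
(2,0): flips 2 -> legal
(2,4): no bracket -> illegal
(3,0): flips 1 -> legal
(3,4): flips 1 -> legal
(4,0): no bracket -> illegal
(4,2): no bracket -> illegal
(4,3): flips 1 -> legal
(4,4): no bracket -> illegal
(5,2): flips 1 -> legal

Answer: (0,1) (0,2) (0,3) (1,0) (2,0) (3,0) (3,4) (4,3) (5,2)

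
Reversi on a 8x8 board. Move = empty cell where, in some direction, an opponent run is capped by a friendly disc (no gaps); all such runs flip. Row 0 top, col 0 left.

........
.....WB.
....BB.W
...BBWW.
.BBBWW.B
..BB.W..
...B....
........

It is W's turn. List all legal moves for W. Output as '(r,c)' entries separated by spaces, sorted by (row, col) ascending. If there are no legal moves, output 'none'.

Answer: (0,5) (1,3) (1,4) (1,7) (2,2) (2,3) (3,2) (4,0) (5,1) (6,2)

Derivation:
(0,5): flips 1 -> legal
(0,6): no bracket -> illegal
(0,7): no bracket -> illegal
(1,3): flips 1 -> legal
(1,4): flips 3 -> legal
(1,7): flips 1 -> legal
(2,2): flips 1 -> legal
(2,3): flips 1 -> legal
(2,6): no bracket -> illegal
(3,0): no bracket -> illegal
(3,1): no bracket -> illegal
(3,2): flips 2 -> legal
(3,7): no bracket -> illegal
(4,0): flips 3 -> legal
(4,6): no bracket -> illegal
(5,0): no bracket -> illegal
(5,1): flips 3 -> legal
(5,4): no bracket -> illegal
(5,6): no bracket -> illegal
(5,7): no bracket -> illegal
(6,1): no bracket -> illegal
(6,2): flips 1 -> legal
(6,4): no bracket -> illegal
(7,2): no bracket -> illegal
(7,3): no bracket -> illegal
(7,4): no bracket -> illegal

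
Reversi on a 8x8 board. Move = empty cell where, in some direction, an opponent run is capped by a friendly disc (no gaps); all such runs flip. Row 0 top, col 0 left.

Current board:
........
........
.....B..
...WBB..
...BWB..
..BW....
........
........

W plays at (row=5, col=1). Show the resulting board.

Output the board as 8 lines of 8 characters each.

Place W at (5,1); scan 8 dirs for brackets.
Dir NW: first cell '.' (not opp) -> no flip
Dir N: first cell '.' (not opp) -> no flip
Dir NE: first cell '.' (not opp) -> no flip
Dir W: first cell '.' (not opp) -> no flip
Dir E: opp run (5,2) capped by W -> flip
Dir SW: first cell '.' (not opp) -> no flip
Dir S: first cell '.' (not opp) -> no flip
Dir SE: first cell '.' (not opp) -> no flip
All flips: (5,2)

Answer: ........
........
.....B..
...WBB..
...BWB..
.WWW....
........
........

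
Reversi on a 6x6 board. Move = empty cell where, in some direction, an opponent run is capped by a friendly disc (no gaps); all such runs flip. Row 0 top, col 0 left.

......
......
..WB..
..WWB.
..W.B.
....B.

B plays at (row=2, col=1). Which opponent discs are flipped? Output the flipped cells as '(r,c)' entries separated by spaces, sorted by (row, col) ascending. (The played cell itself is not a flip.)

Dir NW: first cell '.' (not opp) -> no flip
Dir N: first cell '.' (not opp) -> no flip
Dir NE: first cell '.' (not opp) -> no flip
Dir W: first cell '.' (not opp) -> no flip
Dir E: opp run (2,2) capped by B -> flip
Dir SW: first cell '.' (not opp) -> no flip
Dir S: first cell '.' (not opp) -> no flip
Dir SE: opp run (3,2), next='.' -> no flip

Answer: (2,2)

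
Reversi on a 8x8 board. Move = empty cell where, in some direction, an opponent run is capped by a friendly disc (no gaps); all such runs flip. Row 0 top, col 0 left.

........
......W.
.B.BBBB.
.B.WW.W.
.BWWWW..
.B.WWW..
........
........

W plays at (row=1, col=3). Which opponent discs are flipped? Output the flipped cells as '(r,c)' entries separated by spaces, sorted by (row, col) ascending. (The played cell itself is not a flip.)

Dir NW: first cell '.' (not opp) -> no flip
Dir N: first cell '.' (not opp) -> no flip
Dir NE: first cell '.' (not opp) -> no flip
Dir W: first cell '.' (not opp) -> no flip
Dir E: first cell '.' (not opp) -> no flip
Dir SW: first cell '.' (not opp) -> no flip
Dir S: opp run (2,3) capped by W -> flip
Dir SE: opp run (2,4), next='.' -> no flip

Answer: (2,3)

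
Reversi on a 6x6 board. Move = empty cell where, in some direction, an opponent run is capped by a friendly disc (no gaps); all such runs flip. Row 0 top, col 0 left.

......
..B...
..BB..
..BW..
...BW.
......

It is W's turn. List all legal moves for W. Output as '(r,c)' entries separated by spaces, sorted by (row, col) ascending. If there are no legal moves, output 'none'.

(0,1): no bracket -> illegal
(0,2): no bracket -> illegal
(0,3): no bracket -> illegal
(1,1): flips 1 -> legal
(1,3): flips 1 -> legal
(1,4): no bracket -> illegal
(2,1): no bracket -> illegal
(2,4): no bracket -> illegal
(3,1): flips 1 -> legal
(3,4): no bracket -> illegal
(4,1): no bracket -> illegal
(4,2): flips 1 -> legal
(5,2): no bracket -> illegal
(5,3): flips 1 -> legal
(5,4): no bracket -> illegal

Answer: (1,1) (1,3) (3,1) (4,2) (5,3)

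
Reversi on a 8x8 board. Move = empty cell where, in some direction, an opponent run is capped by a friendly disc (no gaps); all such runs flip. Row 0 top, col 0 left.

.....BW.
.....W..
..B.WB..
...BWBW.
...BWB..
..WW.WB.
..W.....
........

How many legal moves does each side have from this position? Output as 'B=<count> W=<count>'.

Answer: B=12 W=12

Derivation:
-- B to move --
(0,4): no bracket -> illegal
(0,7): flips 1 -> legal
(1,3): flips 1 -> legal
(1,4): no bracket -> illegal
(1,6): no bracket -> illegal
(1,7): no bracket -> illegal
(2,3): flips 2 -> legal
(2,6): no bracket -> illegal
(2,7): flips 1 -> legal
(3,7): flips 1 -> legal
(4,1): no bracket -> illegal
(4,2): no bracket -> illegal
(4,6): no bracket -> illegal
(4,7): flips 1 -> legal
(5,1): no bracket -> illegal
(5,4): flips 1 -> legal
(6,1): flips 1 -> legal
(6,3): flips 1 -> legal
(6,4): no bracket -> illegal
(6,5): flips 1 -> legal
(6,6): flips 2 -> legal
(7,1): flips 3 -> legal
(7,2): no bracket -> illegal
(7,3): no bracket -> illegal
B mobility = 12
-- W to move --
(0,4): flips 1 -> legal
(1,1): flips 2 -> legal
(1,2): no bracket -> illegal
(1,3): no bracket -> illegal
(1,4): flips 1 -> legal
(1,6): flips 1 -> legal
(2,1): no bracket -> illegal
(2,3): flips 2 -> legal
(2,6): flips 2 -> legal
(3,1): no bracket -> illegal
(3,2): flips 1 -> legal
(4,2): flips 2 -> legal
(4,6): flips 2 -> legal
(4,7): no bracket -> illegal
(5,4): flips 1 -> legal
(5,7): flips 1 -> legal
(6,5): no bracket -> illegal
(6,6): no bracket -> illegal
(6,7): flips 2 -> legal
W mobility = 12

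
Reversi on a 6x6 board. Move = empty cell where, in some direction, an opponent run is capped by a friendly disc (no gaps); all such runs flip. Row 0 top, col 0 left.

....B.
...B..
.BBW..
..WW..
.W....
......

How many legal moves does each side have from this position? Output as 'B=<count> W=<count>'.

Answer: B=4 W=5

Derivation:
-- B to move --
(1,2): no bracket -> illegal
(1,4): no bracket -> illegal
(2,4): flips 1 -> legal
(3,0): no bracket -> illegal
(3,1): no bracket -> illegal
(3,4): no bracket -> illegal
(4,0): no bracket -> illegal
(4,2): flips 1 -> legal
(4,3): flips 3 -> legal
(4,4): flips 1 -> legal
(5,0): no bracket -> illegal
(5,1): no bracket -> illegal
(5,2): no bracket -> illegal
B mobility = 4
-- W to move --
(0,2): no bracket -> illegal
(0,3): flips 1 -> legal
(0,5): no bracket -> illegal
(1,0): flips 1 -> legal
(1,1): flips 1 -> legal
(1,2): flips 1 -> legal
(1,4): no bracket -> illegal
(1,5): no bracket -> illegal
(2,0): flips 2 -> legal
(2,4): no bracket -> illegal
(3,0): no bracket -> illegal
(3,1): no bracket -> illegal
W mobility = 5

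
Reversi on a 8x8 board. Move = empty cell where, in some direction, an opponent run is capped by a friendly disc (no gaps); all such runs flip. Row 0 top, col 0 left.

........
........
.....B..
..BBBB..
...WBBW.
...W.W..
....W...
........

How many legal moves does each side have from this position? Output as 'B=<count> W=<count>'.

-- B to move --
(3,6): no bracket -> illegal
(3,7): no bracket -> illegal
(4,2): flips 1 -> legal
(4,7): flips 1 -> legal
(5,2): flips 1 -> legal
(5,4): flips 1 -> legal
(5,6): no bracket -> illegal
(5,7): flips 1 -> legal
(6,2): flips 1 -> legal
(6,3): flips 2 -> legal
(6,5): flips 1 -> legal
(6,6): flips 1 -> legal
(7,3): no bracket -> illegal
(7,4): no bracket -> illegal
(7,5): no bracket -> illegal
B mobility = 9
-- W to move --
(1,4): no bracket -> illegal
(1,5): flips 3 -> legal
(1,6): flips 2 -> legal
(2,1): flips 1 -> legal
(2,2): flips 2 -> legal
(2,3): flips 1 -> legal
(2,4): flips 1 -> legal
(2,6): flips 2 -> legal
(3,1): no bracket -> illegal
(3,6): no bracket -> illegal
(4,1): no bracket -> illegal
(4,2): no bracket -> illegal
(5,4): no bracket -> illegal
(5,6): no bracket -> illegal
W mobility = 7

Answer: B=9 W=7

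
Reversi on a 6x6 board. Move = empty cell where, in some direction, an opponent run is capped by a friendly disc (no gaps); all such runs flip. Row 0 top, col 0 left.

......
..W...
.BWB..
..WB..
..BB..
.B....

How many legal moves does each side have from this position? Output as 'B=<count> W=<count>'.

Answer: B=6 W=9

Derivation:
-- B to move --
(0,1): flips 1 -> legal
(0,2): flips 3 -> legal
(0,3): flips 1 -> legal
(1,1): flips 1 -> legal
(1,3): no bracket -> illegal
(3,1): flips 1 -> legal
(4,1): flips 1 -> legal
B mobility = 6
-- W to move --
(1,0): flips 1 -> legal
(1,1): no bracket -> illegal
(1,3): no bracket -> illegal
(1,4): flips 1 -> legal
(2,0): flips 1 -> legal
(2,4): flips 1 -> legal
(3,0): flips 1 -> legal
(3,1): no bracket -> illegal
(3,4): flips 2 -> legal
(4,0): no bracket -> illegal
(4,1): no bracket -> illegal
(4,4): flips 1 -> legal
(5,0): no bracket -> illegal
(5,2): flips 1 -> legal
(5,3): no bracket -> illegal
(5,4): flips 1 -> legal
W mobility = 9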